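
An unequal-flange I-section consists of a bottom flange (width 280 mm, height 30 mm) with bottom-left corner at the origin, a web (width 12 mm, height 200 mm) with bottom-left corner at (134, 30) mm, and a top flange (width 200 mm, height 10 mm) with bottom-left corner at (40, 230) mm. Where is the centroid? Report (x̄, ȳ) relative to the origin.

bottom flange: A = 280 × 30 = 8400.00, centroid at (140.00, 15.00).
web: A = 12 × 200 = 2400.00, centroid at (140.00, 130.00).
top flange: A = 200 × 10 = 2000.00, centroid at (140.00, 235.00).
ΣA = 12800.00 mm², ΣAx̄ = 1792000.00 mm³, ΣAȳ = 908000.00 mm³.
x̄ = 1792000.00/12800.00 = 140.00 mm; ȳ = 908000.00/12800.00 = 70.94 mm.

x̄ = 140.00 mm, ȳ = 70.94 mm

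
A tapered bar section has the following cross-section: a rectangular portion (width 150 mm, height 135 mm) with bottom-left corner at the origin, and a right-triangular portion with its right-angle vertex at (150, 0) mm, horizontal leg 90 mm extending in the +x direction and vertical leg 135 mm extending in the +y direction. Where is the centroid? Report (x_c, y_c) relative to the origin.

x_c = 99.23 mm, y_c = 62.31 mm

Part | A | x̄ᵢ | ȳᵢ | A·x̄ᵢ | A·ȳᵢ
rectangular portion | 20250.00 | 75.00 | 67.50 | 1518750.00 | 1366875.00
triangular portion | 6075.00 | 180.00 | 45.00 | 1093500.00 | 273375.00
Σ | 26325.00 |  |  | 2612250.00 | 1640250.00
x_c = 2612250.00 / 26325.00 = 99.23 mm
y_c = 1640250.00 / 26325.00 = 62.31 mm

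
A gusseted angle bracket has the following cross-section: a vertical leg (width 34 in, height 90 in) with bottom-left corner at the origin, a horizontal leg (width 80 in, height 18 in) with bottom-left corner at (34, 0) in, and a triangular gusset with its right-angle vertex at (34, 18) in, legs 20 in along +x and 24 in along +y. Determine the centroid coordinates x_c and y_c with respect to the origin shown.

vertical leg: A = 34 × 90 = 3060.00, centroid at (17.00, 45.00).
horizontal leg: A = 80 × 18 = 1440.00, centroid at (74.00, 9.00).
gusset: A = ½·20·24 = 240.00, centroid at (40.67, 26.00).
ΣA = 4740.00 in², ΣAx_c = 168340.00 in³, ΣAy_c = 156900.00 in³.
x_c = 168340.00/4740.00 = 35.51 in; y_c = 156900.00/4740.00 = 33.10 in.

x_c = 35.51 in, y_c = 33.10 in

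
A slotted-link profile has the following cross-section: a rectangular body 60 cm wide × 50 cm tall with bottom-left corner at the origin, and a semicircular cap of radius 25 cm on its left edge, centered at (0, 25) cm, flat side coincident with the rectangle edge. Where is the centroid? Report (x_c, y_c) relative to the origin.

rectangular body: A = 60 × 50 = 3000.00, centroid at (30.00, 25.00).
semicircular end: A = ½π·25² = 981.75, centroid at (-10.61, 25.00).
ΣA = 3981.75 cm², ΣAx_c = 79583.33 cm³, ΣAy_c = 99543.69 cm³.
x_c = 79583.33/3981.75 = 19.99 cm; y_c = 99543.69/3981.75 = 25.00 cm.

x_c = 19.99 cm, y_c = 25.00 cm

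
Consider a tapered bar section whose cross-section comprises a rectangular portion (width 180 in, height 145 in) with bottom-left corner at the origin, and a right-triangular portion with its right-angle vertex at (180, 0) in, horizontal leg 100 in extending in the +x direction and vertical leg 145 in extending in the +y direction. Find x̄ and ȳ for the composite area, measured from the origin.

rectangular portion: A = 180 × 145 = 26100.00, centroid at (90.00, 72.50).
triangular portion: A = ½·100·145 = 7250.00, centroid at (213.33, 48.33).
ΣA = 33350.00 in², ΣAx̄ = 3895666.67 in³, ΣAȳ = 2242666.67 in³.
x̄ = 3895666.67/33350.00 = 116.81 in; ȳ = 2242666.67/33350.00 = 67.25 in.

x̄ = 116.81 in, ȳ = 67.25 in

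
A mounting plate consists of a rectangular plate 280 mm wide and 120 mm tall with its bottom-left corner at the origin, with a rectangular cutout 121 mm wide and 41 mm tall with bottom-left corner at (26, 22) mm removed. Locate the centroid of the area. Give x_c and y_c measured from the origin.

x_c = 149.27 mm, y_c = 63.03 mm

plate: A = 280 × 120 = 33600.00, centroid at (140.00, 60.00).
hole: A = −(121 × 41) = -4961.00, centroid at (86.50, 42.50).
ΣA = 28639.00 mm², ΣAx_c = 4274873.50 mm³, ΣAy_c = 1805157.50 mm³.
x_c = 4274873.50/28639.00 = 149.27 mm; y_c = 1805157.50/28639.00 = 63.03 mm.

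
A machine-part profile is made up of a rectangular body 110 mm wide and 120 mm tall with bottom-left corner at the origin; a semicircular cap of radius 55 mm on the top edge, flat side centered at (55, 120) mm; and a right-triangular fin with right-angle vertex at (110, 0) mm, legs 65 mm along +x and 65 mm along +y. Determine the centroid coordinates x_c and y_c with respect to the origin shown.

Part | A | x̄ᵢ | ȳᵢ | A·x̄ᵢ | A·ȳᵢ
rectangular body | 13200.00 | 55.00 | 60.00 | 726000.00 | 792000.00
semicircular top | 4751.66 | 55.00 | 143.34 | 261341.24 | 681115.73
triangular fin | 2112.50 | 131.67 | 21.67 | 278145.83 | 45770.83
Σ | 20064.16 |  |  | 1265487.07 | 1518886.57
x_c = 1265487.07 / 20064.16 = 63.07 mm
y_c = 1518886.57 / 20064.16 = 75.70 mm

x_c = 63.07 mm, y_c = 75.70 mm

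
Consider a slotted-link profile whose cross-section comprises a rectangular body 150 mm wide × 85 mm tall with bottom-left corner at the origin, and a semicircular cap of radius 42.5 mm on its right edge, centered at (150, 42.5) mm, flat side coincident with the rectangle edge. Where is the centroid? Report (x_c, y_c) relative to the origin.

rectangular body: A = 150 × 85 = 12750.00, centroid at (75.00, 42.50).
semicircular end: A = ½π·42.5² = 2837.25, centroid at (168.04, 42.50).
ΣA = 15587.25 mm², ΣAx_c = 1433014.71 mm³, ΣAy_c = 662458.16 mm³.
x_c = 1433014.71/15587.25 = 91.94 mm; y_c = 662458.16/15587.25 = 42.50 mm.

x_c = 91.94 mm, y_c = 42.50 mm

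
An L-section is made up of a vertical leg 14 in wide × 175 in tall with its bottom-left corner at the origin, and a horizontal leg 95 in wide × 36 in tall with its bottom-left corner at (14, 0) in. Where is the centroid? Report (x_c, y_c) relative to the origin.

x_c = 38.75 in, y_c = 47.01 in

Part | A | x̄ᵢ | ȳᵢ | A·x̄ᵢ | A·ȳᵢ
vertical leg | 2450.00 | 7.00 | 87.50 | 17150.00 | 214375.00
horizontal leg | 3420.00 | 61.50 | 18.00 | 210330.00 | 61560.00
Σ | 5870.00 |  |  | 227480.00 | 275935.00
x_c = 227480.00 / 5870.00 = 38.75 in
y_c = 275935.00 / 5870.00 = 47.01 in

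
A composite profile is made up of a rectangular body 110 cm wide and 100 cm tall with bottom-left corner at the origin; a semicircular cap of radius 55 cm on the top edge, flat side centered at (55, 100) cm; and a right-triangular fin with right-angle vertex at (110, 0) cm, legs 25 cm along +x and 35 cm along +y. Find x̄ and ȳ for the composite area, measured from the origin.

x̄ = 56.71 cm, ȳ = 70.49 cm

rectangular body: A = 110 × 100 = 11000.00, centroid at (55.00, 50.00).
semicircular top: A = ½π·55² = 4751.66, centroid at (55.00, 123.34).
triangular fin: A = ½·25·35 = 437.50, centroid at (118.33, 11.67).
ΣA = 16189.16 cm², ΣAx̄ = 918112.07 cm³, ΣAȳ = 1141186.72 cm³.
x̄ = 918112.07/16189.16 = 56.71 cm; ȳ = 1141186.72/16189.16 = 70.49 cm.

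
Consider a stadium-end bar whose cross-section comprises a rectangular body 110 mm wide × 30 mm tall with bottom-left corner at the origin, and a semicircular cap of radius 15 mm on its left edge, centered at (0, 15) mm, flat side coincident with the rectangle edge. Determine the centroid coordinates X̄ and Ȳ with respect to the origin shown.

X̄ = 49.06 mm, Ȳ = 15.00 mm

rectangular body: A = 110 × 30 = 3300.00, centroid at (55.00, 15.00).
semicircular end: A = ½π·15² = 353.43, centroid at (-6.37, 15.00).
ΣA = 3653.43 mm²
ΣAX̄ = (3300.00)(55.00) + (353.43)(-6.37) = 179250.00 mm³
ΣAȲ = (3300.00)(15.00) + (353.43)(15.00) = 54801.44 mm³
X̄ = 179250.00 / 3653.43 = 49.06 mm
Ȳ = 54801.44 / 3653.43 = 15.00 mm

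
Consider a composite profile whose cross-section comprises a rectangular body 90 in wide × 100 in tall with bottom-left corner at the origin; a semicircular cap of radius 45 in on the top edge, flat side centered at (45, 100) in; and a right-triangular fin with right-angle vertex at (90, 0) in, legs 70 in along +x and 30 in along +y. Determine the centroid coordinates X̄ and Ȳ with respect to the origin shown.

X̄ = 50.42 in, Ȳ = 63.44 in

rectangular body: A = 90 × 100 = 9000.00, centroid at (45.00, 50.00).
semicircular top: A = ½π·45² = 3180.86, centroid at (45.00, 119.10).
triangular fin: A = ½·70·30 = 1050.00, centroid at (113.33, 10.00).
ΣA = 13230.86 in², ΣAX̄ = 667138.82 in³, ΣAȲ = 839336.26 in³.
X̄ = 667138.82/13230.86 = 50.42 in; Ȳ = 839336.26/13230.86 = 63.44 in.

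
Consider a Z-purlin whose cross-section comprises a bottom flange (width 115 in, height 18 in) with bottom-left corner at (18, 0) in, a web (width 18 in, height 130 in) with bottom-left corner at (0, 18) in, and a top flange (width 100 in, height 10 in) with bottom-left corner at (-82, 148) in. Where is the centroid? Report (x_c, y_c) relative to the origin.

x_c = 26.87 in, y_c = 67.62 in

bottom flange: A = 115 × 18 = 2070.00, centroid at (75.50, 9.00).
web: A = 18 × 130 = 2340.00, centroid at (9.00, 83.00).
top flange: A = 100 × 10 = 1000.00, centroid at (-32.00, 153.00).
ΣA = 5410.00 in², ΣAx_c = 145345.00 in³, ΣAy_c = 365850.00 in³.
x_c = 145345.00/5410.00 = 26.87 in; y_c = 365850.00/5410.00 = 67.62 in.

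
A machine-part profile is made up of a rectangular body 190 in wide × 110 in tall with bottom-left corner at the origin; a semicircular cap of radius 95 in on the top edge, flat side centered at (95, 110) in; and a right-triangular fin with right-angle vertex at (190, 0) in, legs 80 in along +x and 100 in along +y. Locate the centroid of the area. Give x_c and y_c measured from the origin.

x_c = 107.45 in, y_c = 87.36 in

Part | A | x̄ᵢ | ȳᵢ | A·x̄ᵢ | A·ȳᵢ
rectangular body | 20900.00 | 95.00 | 55.00 | 1985500.00 | 1149500.00
semicircular top | 14176.44 | 95.00 | 150.32 | 1346761.50 | 2130991.39
triangular fin | 4000.00 | 216.67 | 33.33 | 866666.67 | 133333.33
Σ | 39076.44 |  |  | 4198928.17 | 3413824.72
x_c = 4198928.17 / 39076.44 = 107.45 in
y_c = 3413824.72 / 39076.44 = 87.36 in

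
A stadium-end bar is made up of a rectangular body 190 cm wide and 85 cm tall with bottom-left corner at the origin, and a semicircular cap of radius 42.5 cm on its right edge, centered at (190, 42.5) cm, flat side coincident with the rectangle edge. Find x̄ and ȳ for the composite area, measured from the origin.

x̄ = 111.89 cm, ȳ = 42.50 cm

rectangular body: A = 190 × 85 = 16150.00, centroid at (95.00, 42.50).
semicircular end: A = ½π·42.5² = 2837.25, centroid at (208.04, 42.50).
ΣA = 18987.25 cm²
ΣAx̄ = (16150.00)(95.00) + (2837.25)(208.04) = 2124504.75 cm³
ΣAȳ = (16150.00)(42.50) + (2837.25)(42.50) = 806958.16 cm³
x̄ = 2124504.75 / 18987.25 = 111.89 cm
ȳ = 806958.16 / 18987.25 = 42.50 cm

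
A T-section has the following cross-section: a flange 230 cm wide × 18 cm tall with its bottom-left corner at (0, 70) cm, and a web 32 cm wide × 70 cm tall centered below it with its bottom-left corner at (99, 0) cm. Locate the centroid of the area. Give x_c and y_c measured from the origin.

Part | A | x̄ᵢ | ȳᵢ | A·x̄ᵢ | A·ȳᵢ
web | 2240.00 | 115.00 | 35.00 | 257600.00 | 78400.00
flange | 4140.00 | 115.00 | 79.00 | 476100.00 | 327060.00
Σ | 6380.00 |  |  | 733700.00 | 405460.00
x_c = 733700.00 / 6380.00 = 115.00 cm
y_c = 405460.00 / 6380.00 = 63.55 cm

x_c = 115.00 cm, y_c = 63.55 cm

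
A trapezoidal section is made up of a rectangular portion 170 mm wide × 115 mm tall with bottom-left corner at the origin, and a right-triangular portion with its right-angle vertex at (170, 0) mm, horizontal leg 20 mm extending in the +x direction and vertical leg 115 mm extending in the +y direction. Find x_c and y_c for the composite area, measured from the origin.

Part | A | x̄ᵢ | ȳᵢ | A·x̄ᵢ | A·ȳᵢ
rectangular portion | 19550.00 | 85.00 | 57.50 | 1661750.00 | 1124125.00
triangular portion | 1150.00 | 176.67 | 38.33 | 203166.67 | 44083.33
Σ | 20700.00 |  |  | 1864916.67 | 1168208.33
x_c = 1864916.67 / 20700.00 = 90.09 mm
y_c = 1168208.33 / 20700.00 = 56.44 mm

x_c = 90.09 mm, y_c = 56.44 mm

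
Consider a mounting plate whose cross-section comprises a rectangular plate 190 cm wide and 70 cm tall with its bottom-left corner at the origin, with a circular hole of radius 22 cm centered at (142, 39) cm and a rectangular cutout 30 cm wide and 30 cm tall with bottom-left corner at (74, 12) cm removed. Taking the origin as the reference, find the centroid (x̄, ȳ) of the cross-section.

plate: A = 190 × 70 = 13300.00, centroid at (95.00, 35.00).
hole 1: A = −π·22² = -1520.53, centroid at (142.00, 39.00).
hole 2: A = −(30 × 30) = -900.00, centroid at (89.00, 27.00).
ΣA = 10879.47 cm²
ΣAx̄ = (13300.00)(95.00) + (-1520.53)(142.00) + (-900.00)(89.00) = 967484.62 cm³
ΣAȳ = (13300.00)(35.00) + (-1520.53)(39.00) + (-900.00)(27.00) = 381899.30 cm³
x̄ = 967484.62 / 10879.47 = 88.93 cm
ȳ = 381899.30 / 10879.47 = 35.10 cm

x̄ = 88.93 cm, ȳ = 35.10 cm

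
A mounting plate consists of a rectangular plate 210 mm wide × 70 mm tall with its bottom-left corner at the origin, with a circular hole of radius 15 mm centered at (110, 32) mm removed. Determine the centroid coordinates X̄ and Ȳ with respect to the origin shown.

plate: A = 210 × 70 = 14700.00, centroid at (105.00, 35.00).
hole: A = −π·15² = -706.86, centroid at (110.00, 32.00).
ΣA = 13993.14 mm², ΣAX̄ = 1465745.58 mm³, ΣAȲ = 491880.53 mm³.
X̄ = 1465745.58/13993.14 = 104.75 mm; Ȳ = 491880.53/13993.14 = 35.15 mm.

X̄ = 104.75 mm, Ȳ = 35.15 mm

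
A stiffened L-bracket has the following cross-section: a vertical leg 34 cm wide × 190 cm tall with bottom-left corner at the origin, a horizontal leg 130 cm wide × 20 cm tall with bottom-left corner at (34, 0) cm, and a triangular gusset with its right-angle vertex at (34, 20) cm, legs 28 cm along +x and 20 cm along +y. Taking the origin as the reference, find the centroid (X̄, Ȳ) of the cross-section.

X̄ = 40.62 cm, Ȳ = 69.29 cm

Part | A | x̄ᵢ | ȳᵢ | A·x̄ᵢ | A·ȳᵢ
vertical leg | 6460.00 | 17.00 | 95.00 | 109820.00 | 613700.00
horizontal leg | 2600.00 | 99.00 | 10.00 | 257400.00 | 26000.00
gusset | 280.00 | 43.33 | 26.67 | 12133.33 | 7466.67
Σ | 9340.00 |  |  | 379353.33 | 647166.67
X̄ = 379353.33 / 9340.00 = 40.62 cm
Ȳ = 647166.67 / 9340.00 = 69.29 cm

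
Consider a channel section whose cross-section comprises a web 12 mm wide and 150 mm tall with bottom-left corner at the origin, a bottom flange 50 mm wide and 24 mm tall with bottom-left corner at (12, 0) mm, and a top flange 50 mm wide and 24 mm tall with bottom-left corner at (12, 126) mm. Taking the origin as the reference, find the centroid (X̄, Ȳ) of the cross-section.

web: A = 12 × 150 = 1800.00, centroid at (6.00, 75.00).
bottom flange: A = 50 × 24 = 1200.00, centroid at (37.00, 12.00).
top flange: A = 50 × 24 = 1200.00, centroid at (37.00, 138.00).
ΣA = 4200.00 mm²
ΣAX̄ = (1800.00)(6.00) + (1200.00)(37.00) + (1200.00)(37.00) = 99600.00 mm³
ΣAȲ = (1800.00)(75.00) + (1200.00)(12.00) + (1200.00)(138.00) = 315000.00 mm³
X̄ = 99600.00 / 4200.00 = 23.71 mm
Ȳ = 315000.00 / 4200.00 = 75.00 mm

X̄ = 23.71 mm, Ȳ = 75.00 mm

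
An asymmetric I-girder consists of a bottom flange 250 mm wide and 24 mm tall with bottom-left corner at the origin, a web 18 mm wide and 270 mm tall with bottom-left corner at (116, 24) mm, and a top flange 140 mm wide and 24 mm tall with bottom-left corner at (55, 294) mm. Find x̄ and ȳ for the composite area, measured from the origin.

x̄ = 125.00 mm, ȳ = 131.71 mm

Part | A | x̄ᵢ | ȳᵢ | A·x̄ᵢ | A·ȳᵢ
bottom flange | 6000.00 | 125.00 | 12.00 | 750000.00 | 72000.00
web | 4860.00 | 125.00 | 159.00 | 607500.00 | 772740.00
top flange | 3360.00 | 125.00 | 306.00 | 420000.00 | 1028160.00
Σ | 14220.00 |  |  | 1777500.00 | 1872900.00
x̄ = 1777500.00 / 14220.00 = 125.00 mm
ȳ = 1872900.00 / 14220.00 = 131.71 mm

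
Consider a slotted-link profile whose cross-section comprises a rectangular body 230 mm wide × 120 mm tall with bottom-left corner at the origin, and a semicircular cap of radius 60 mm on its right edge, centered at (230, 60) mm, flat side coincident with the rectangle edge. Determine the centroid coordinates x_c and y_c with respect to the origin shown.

x_c = 138.89 mm, y_c = 60.00 mm

rectangular body: A = 230 × 120 = 27600.00, centroid at (115.00, 60.00).
semicircular end: A = ½π·60² = 5654.87, centroid at (255.46, 60.00).
ΣA = 33254.87 mm²
ΣAx_c = (27600.00)(115.00) + (5654.87)(255.46) = 4618619.36 mm³
ΣAy_c = (27600.00)(60.00) + (5654.87)(60.00) = 1995292.01 mm³
x_c = 4618619.36 / 33254.87 = 138.89 mm
y_c = 1995292.01 / 33254.87 = 60.00 mm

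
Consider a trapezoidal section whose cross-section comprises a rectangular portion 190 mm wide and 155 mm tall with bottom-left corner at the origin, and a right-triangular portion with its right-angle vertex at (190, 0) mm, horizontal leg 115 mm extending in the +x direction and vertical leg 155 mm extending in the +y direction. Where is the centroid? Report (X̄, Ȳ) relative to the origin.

Part | A | x̄ᵢ | ȳᵢ | A·x̄ᵢ | A·ȳᵢ
rectangular portion | 29450.00 | 95.00 | 77.50 | 2797750.00 | 2282375.00
triangular portion | 8912.50 | 228.33 | 51.67 | 2035020.83 | 460479.17
Σ | 38362.50 |  |  | 4832770.83 | 2742854.17
X̄ = 4832770.83 / 38362.50 = 125.98 mm
Ȳ = 2742854.17 / 38362.50 = 71.50 mm

X̄ = 125.98 mm, Ȳ = 71.50 mm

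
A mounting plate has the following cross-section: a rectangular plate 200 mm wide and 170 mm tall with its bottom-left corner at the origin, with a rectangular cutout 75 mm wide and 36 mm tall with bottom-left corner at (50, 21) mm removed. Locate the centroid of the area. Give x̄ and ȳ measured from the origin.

plate: A = 200 × 170 = 34000.00, centroid at (100.00, 85.00).
hole: A = −(75 × 36) = -2700.00, centroid at (87.50, 39.00).
ΣA = 31300.00 mm², ΣAx̄ = 3163750.00 mm³, ΣAȳ = 2784700.00 mm³.
x̄ = 3163750.00/31300.00 = 101.08 mm; ȳ = 2784700.00/31300.00 = 88.97 mm.

x̄ = 101.08 mm, ȳ = 88.97 mm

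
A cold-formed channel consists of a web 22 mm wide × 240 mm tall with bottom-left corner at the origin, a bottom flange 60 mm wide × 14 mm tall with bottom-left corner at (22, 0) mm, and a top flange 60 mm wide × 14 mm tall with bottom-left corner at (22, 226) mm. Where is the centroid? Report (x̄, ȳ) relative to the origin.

web: A = 22 × 240 = 5280.00, centroid at (11.00, 120.00).
bottom flange: A = 60 × 14 = 840.00, centroid at (52.00, 7.00).
top flange: A = 60 × 14 = 840.00, centroid at (52.00, 233.00).
ΣA = 6960.00 mm²
ΣAx̄ = (5280.00)(11.00) + (840.00)(52.00) + (840.00)(52.00) = 145440.00 mm³
ΣAȳ = (5280.00)(120.00) + (840.00)(7.00) + (840.00)(233.00) = 835200.00 mm³
x̄ = 145440.00 / 6960.00 = 20.90 mm
ȳ = 835200.00 / 6960.00 = 120.00 mm

x̄ = 20.90 mm, ȳ = 120.00 mm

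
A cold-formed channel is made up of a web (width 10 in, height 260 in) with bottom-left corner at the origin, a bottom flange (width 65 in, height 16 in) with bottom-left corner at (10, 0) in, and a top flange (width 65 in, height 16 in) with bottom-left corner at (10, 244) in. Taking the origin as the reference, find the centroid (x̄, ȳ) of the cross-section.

x̄ = 21.67 in, ȳ = 130.00 in

web: A = 10 × 260 = 2600.00, centroid at (5.00, 130.00).
bottom flange: A = 65 × 16 = 1040.00, centroid at (42.50, 8.00).
top flange: A = 65 × 16 = 1040.00, centroid at (42.50, 252.00).
ΣA = 4680.00 in², ΣAx̄ = 101400.00 in³, ΣAȳ = 608400.00 in³.
x̄ = 101400.00/4680.00 = 21.67 in; ȳ = 608400.00/4680.00 = 130.00 in.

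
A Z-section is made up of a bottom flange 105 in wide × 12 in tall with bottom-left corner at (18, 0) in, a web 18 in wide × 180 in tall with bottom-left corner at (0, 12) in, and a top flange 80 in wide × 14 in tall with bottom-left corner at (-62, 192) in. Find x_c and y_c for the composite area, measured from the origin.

Part | A | x̄ᵢ | ȳᵢ | A·x̄ᵢ | A·ȳᵢ
bottom flange | 1260.00 | 70.50 | 6.00 | 88830.00 | 7560.00
web | 3240.00 | 9.00 | 102.00 | 29160.00 | 330480.00
top flange | 1120.00 | -22.00 | 199.00 | -24640.00 | 222880.00
Σ | 5620.00 |  |  | 93350.00 | 560920.00
x_c = 93350.00 / 5620.00 = 16.61 in
y_c = 560920.00 / 5620.00 = 99.81 in

x_c = 16.61 in, y_c = 99.81 in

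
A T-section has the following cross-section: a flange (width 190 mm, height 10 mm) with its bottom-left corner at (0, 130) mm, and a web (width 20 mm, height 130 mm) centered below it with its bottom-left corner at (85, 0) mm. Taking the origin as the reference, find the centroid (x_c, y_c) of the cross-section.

x_c = 95.00 mm, y_c = 94.56 mm

Part | A | x̄ᵢ | ȳᵢ | A·x̄ᵢ | A·ȳᵢ
web | 2600.00 | 95.00 | 65.00 | 247000.00 | 169000.00
flange | 1900.00 | 95.00 | 135.00 | 180500.00 | 256500.00
Σ | 4500.00 |  |  | 427500.00 | 425500.00
x_c = 427500.00 / 4500.00 = 95.00 mm
y_c = 425500.00 / 4500.00 = 94.56 mm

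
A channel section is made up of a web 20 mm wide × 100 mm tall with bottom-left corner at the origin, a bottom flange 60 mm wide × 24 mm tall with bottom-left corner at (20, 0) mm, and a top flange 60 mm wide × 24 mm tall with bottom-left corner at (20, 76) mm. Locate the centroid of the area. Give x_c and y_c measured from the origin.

x_c = 33.61 mm, y_c = 50.00 mm

web: A = 20 × 100 = 2000.00, centroid at (10.00, 50.00).
bottom flange: A = 60 × 24 = 1440.00, centroid at (50.00, 12.00).
top flange: A = 60 × 24 = 1440.00, centroid at (50.00, 88.00).
ΣA = 4880.00 mm², ΣAx_c = 164000.00 mm³, ΣAy_c = 244000.00 mm³.
x_c = 164000.00/4880.00 = 33.61 mm; y_c = 244000.00/4880.00 = 50.00 mm.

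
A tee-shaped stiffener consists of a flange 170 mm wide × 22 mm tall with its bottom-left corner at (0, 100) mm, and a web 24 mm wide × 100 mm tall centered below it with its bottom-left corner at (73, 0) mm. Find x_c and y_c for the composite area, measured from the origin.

web: A = 24 × 100 = 2400.00, centroid at (85.00, 50.00).
flange: A = 170 × 22 = 3740.00, centroid at (85.00, 111.00).
ΣA = 6140.00 mm², ΣAx_c = 521900.00 mm³, ΣAy_c = 535140.00 mm³.
x_c = 521900.00/6140.00 = 85.00 mm; y_c = 535140.00/6140.00 = 87.16 mm.

x_c = 85.00 mm, y_c = 87.16 mm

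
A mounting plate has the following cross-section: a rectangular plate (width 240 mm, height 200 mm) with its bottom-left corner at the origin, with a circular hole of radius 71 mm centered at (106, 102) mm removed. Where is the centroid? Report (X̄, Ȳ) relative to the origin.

plate: A = 240 × 200 = 48000.00, centroid at (120.00, 100.00).
hole: A = −π·71² = -15836.77, centroid at (106.00, 102.00).
ΣA = 32163.23 mm²
ΣAX̄ = (48000.00)(120.00) + (-15836.77)(106.00) = 4081302.53 mm³
ΣAȲ = (48000.00)(100.00) + (-15836.77)(102.00) = 3184649.61 mm³
X̄ = 4081302.53 / 32163.23 = 126.89 mm
Ȳ = 3184649.61 / 32163.23 = 99.02 mm

X̄ = 126.89 mm, Ȳ = 99.02 mm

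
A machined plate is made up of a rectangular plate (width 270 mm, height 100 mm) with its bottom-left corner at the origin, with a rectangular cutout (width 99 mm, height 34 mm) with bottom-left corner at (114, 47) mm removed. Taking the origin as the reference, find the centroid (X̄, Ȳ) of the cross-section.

plate: A = 270 × 100 = 27000.00, centroid at (135.00, 50.00).
hole: A = −(99 × 34) = -3366.00, centroid at (163.50, 64.00).
ΣA = 23634.00 mm², ΣAX̄ = 3094659.00 mm³, ΣAȲ = 1134576.00 mm³.
X̄ = 3094659.00/23634.00 = 130.94 mm; Ȳ = 1134576.00/23634.00 = 48.01 mm.

X̄ = 130.94 mm, Ȳ = 48.01 mm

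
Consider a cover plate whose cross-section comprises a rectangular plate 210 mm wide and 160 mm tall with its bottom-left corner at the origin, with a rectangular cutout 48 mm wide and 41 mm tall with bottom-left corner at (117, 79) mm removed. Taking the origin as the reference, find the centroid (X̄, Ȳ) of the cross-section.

Part | A | x̄ᵢ | ȳᵢ | A·x̄ᵢ | A·ȳᵢ
plate | 33600.00 | 105.00 | 80.00 | 3528000.00 | 2688000.00
hole | -1968.00 | 141.00 | 99.50 | -277488.00 | -195816.00
Σ | 31632.00 |  |  | 3250512.00 | 2492184.00
X̄ = 3250512.00 / 31632.00 = 102.76 mm
Ȳ = 2492184.00 / 31632.00 = 78.79 mm

X̄ = 102.76 mm, Ȳ = 78.79 mm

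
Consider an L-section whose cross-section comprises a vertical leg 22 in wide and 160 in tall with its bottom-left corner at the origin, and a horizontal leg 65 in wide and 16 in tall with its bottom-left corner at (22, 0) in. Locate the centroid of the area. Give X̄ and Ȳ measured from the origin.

X̄ = 20.92 in, Ȳ = 63.58 in

vertical leg: A = 22 × 160 = 3520.00, centroid at (11.00, 80.00).
horizontal leg: A = 65 × 16 = 1040.00, centroid at (54.50, 8.00).
ΣA = 4560.00 in², ΣAX̄ = 95400.00 in³, ΣAȲ = 289920.00 in³.
X̄ = 95400.00/4560.00 = 20.92 in; Ȳ = 289920.00/4560.00 = 63.58 in.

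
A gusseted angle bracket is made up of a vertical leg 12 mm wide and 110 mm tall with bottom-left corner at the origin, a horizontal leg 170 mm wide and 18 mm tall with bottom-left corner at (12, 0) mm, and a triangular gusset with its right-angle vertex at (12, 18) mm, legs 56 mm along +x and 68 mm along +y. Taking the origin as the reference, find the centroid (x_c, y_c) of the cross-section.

Part | A | x̄ᵢ | ȳᵢ | A·x̄ᵢ | A·ȳᵢ
vertical leg | 1320.00 | 6.00 | 55.00 | 7920.00 | 72600.00
horizontal leg | 3060.00 | 97.00 | 9.00 | 296820.00 | 27540.00
gusset | 1904.00 | 30.67 | 40.67 | 58389.33 | 77429.33
Σ | 6284.00 |  |  | 363129.33 | 177569.33
x_c = 363129.33 / 6284.00 = 57.79 mm
y_c = 177569.33 / 6284.00 = 28.26 mm

x_c = 57.79 mm, y_c = 28.26 mm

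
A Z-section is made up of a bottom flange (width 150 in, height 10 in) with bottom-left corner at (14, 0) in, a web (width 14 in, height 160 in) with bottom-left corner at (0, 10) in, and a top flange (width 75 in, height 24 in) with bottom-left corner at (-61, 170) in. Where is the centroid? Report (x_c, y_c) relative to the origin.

x_c = 19.29 in, y_c = 96.88 in

Part | A | x̄ᵢ | ȳᵢ | A·x̄ᵢ | A·ȳᵢ
bottom flange | 1500.00 | 89.00 | 5.00 | 133500.00 | 7500.00
web | 2240.00 | 7.00 | 90.00 | 15680.00 | 201600.00
top flange | 1800.00 | -23.50 | 182.00 | -42300.00 | 327600.00
Σ | 5540.00 |  |  | 106880.00 | 536700.00
x_c = 106880.00 / 5540.00 = 19.29 in
y_c = 536700.00 / 5540.00 = 96.88 in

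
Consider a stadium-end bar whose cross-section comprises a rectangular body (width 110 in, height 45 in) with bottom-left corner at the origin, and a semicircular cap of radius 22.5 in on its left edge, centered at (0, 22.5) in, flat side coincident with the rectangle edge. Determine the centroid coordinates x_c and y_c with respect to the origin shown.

x_c = 46.07 in, y_c = 22.50 in

rectangular body: A = 110 × 45 = 4950.00, centroid at (55.00, 22.50).
semicircular end: A = ½π·22.5² = 795.22, centroid at (-9.55, 22.50).
ΣA = 5745.22 in², ΣAx_c = 264656.25 in³, ΣAy_c = 129267.35 in³.
x_c = 264656.25/5745.22 = 46.07 in; y_c = 129267.35/5745.22 = 22.50 in.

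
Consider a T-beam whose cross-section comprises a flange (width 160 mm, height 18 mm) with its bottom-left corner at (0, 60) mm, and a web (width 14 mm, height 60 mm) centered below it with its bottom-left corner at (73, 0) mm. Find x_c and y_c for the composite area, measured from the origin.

x_c = 80.00 mm, y_c = 60.19 mm

Part | A | x̄ᵢ | ȳᵢ | A·x̄ᵢ | A·ȳᵢ
web | 840.00 | 80.00 | 30.00 | 67200.00 | 25200.00
flange | 2880.00 | 80.00 | 69.00 | 230400.00 | 198720.00
Σ | 3720.00 |  |  | 297600.00 | 223920.00
x_c = 297600.00 / 3720.00 = 80.00 mm
y_c = 223920.00 / 3720.00 = 60.19 mm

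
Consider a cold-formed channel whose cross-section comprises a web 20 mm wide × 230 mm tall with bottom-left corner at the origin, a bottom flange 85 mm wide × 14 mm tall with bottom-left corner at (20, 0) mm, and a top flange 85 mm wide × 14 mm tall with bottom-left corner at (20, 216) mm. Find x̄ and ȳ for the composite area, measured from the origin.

Part | A | x̄ᵢ | ȳᵢ | A·x̄ᵢ | A·ȳᵢ
web | 4600.00 | 10.00 | 115.00 | 46000.00 | 529000.00
bottom flange | 1190.00 | 62.50 | 7.00 | 74375.00 | 8330.00
top flange | 1190.00 | 62.50 | 223.00 | 74375.00 | 265370.00
Σ | 6980.00 |  |  | 194750.00 | 802700.00
x̄ = 194750.00 / 6980.00 = 27.90 mm
ȳ = 802700.00 / 6980.00 = 115.00 mm

x̄ = 27.90 mm, ȳ = 115.00 mm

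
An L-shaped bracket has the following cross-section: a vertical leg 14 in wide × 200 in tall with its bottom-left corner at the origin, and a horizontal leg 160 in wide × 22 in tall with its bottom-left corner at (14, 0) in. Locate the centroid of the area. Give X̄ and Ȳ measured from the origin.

X̄ = 55.46 in, Ȳ = 50.43 in

Part | A | x̄ᵢ | ȳᵢ | A·x̄ᵢ | A·ȳᵢ
vertical leg | 2800.00 | 7.00 | 100.00 | 19600.00 | 280000.00
horizontal leg | 3520.00 | 94.00 | 11.00 | 330880.00 | 38720.00
Σ | 6320.00 |  |  | 350480.00 | 318720.00
X̄ = 350480.00 / 6320.00 = 55.46 in
Ȳ = 318720.00 / 6320.00 = 50.43 in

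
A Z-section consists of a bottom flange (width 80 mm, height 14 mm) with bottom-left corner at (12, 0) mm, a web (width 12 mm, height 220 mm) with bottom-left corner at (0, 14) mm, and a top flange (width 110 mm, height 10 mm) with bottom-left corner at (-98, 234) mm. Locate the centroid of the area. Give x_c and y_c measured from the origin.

x_c = 5.51 mm, y_c = 123.07 mm

bottom flange: A = 80 × 14 = 1120.00, centroid at (52.00, 7.00).
web: A = 12 × 220 = 2640.00, centroid at (6.00, 124.00).
top flange: A = 110 × 10 = 1100.00, centroid at (-43.00, 239.00).
ΣA = 4860.00 mm²
ΣAx_c = (1120.00)(52.00) + (2640.00)(6.00) + (1100.00)(-43.00) = 26780.00 mm³
ΣAy_c = (1120.00)(7.00) + (2640.00)(124.00) + (1100.00)(239.00) = 598100.00 mm³
x_c = 26780.00 / 4860.00 = 5.51 mm
y_c = 598100.00 / 4860.00 = 123.07 mm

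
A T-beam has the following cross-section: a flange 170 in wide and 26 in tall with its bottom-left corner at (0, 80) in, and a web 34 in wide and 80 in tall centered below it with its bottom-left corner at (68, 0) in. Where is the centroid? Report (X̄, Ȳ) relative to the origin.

web: A = 34 × 80 = 2720.00, centroid at (85.00, 40.00).
flange: A = 170 × 26 = 4420.00, centroid at (85.00, 93.00).
ΣA = 7140.00 in²
ΣAX̄ = (2720.00)(85.00) + (4420.00)(85.00) = 606900.00 in³
ΣAȲ = (2720.00)(40.00) + (4420.00)(93.00) = 519860.00 in³
X̄ = 606900.00 / 7140.00 = 85.00 in
Ȳ = 519860.00 / 7140.00 = 72.81 in

X̄ = 85.00 in, Ȳ = 72.81 in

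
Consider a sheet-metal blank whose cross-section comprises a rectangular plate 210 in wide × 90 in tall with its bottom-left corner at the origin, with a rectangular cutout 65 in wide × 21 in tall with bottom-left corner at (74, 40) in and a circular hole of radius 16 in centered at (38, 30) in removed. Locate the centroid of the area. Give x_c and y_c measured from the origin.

plate: A = 210 × 90 = 18900.00, centroid at (105.00, 45.00).
hole 1: A = −(65 × 21) = -1365.00, centroid at (106.50, 50.50).
hole 2: A = −π·16² = -804.25, centroid at (38.00, 30.00).
ΣA = 16730.75 in², ΣAx_c = 1808566.09 in³, ΣAy_c = 757440.07 in³.
x_c = 1808566.09/16730.75 = 108.10 in; y_c = 757440.07/16730.75 = 45.27 in.

x_c = 108.10 in, y_c = 45.27 in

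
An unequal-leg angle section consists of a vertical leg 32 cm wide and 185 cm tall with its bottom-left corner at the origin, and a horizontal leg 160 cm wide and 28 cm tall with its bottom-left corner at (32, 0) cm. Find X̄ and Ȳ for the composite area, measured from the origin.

vertical leg: A = 32 × 185 = 5920.00, centroid at (16.00, 92.50).
horizontal leg: A = 160 × 28 = 4480.00, centroid at (112.00, 14.00).
ΣA = 10400.00 cm², ΣAX̄ = 596480.00 cm³, ΣAȲ = 610320.00 cm³.
X̄ = 596480.00/10400.00 = 57.35 cm; Ȳ = 610320.00/10400.00 = 58.68 cm.

X̄ = 57.35 cm, Ȳ = 58.68 cm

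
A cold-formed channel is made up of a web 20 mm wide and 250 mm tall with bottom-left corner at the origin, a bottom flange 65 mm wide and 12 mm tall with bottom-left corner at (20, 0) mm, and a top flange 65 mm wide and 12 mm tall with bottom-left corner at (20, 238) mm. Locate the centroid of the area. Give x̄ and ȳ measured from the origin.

x̄ = 20.11 mm, ȳ = 125.00 mm

web: A = 20 × 250 = 5000.00, centroid at (10.00, 125.00).
bottom flange: A = 65 × 12 = 780.00, centroid at (52.50, 6.00).
top flange: A = 65 × 12 = 780.00, centroid at (52.50, 244.00).
ΣA = 6560.00 mm², ΣAx̄ = 131900.00 mm³, ΣAȳ = 820000.00 mm³.
x̄ = 131900.00/6560.00 = 20.11 mm; ȳ = 820000.00/6560.00 = 125.00 mm.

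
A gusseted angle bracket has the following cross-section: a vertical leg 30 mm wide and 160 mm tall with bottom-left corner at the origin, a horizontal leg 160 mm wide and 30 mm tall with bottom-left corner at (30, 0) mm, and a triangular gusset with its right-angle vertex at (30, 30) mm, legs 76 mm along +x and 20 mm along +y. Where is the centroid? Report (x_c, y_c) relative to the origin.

Part | A | x̄ᵢ | ȳᵢ | A·x̄ᵢ | A·ȳᵢ
vertical leg | 4800.00 | 15.00 | 80.00 | 72000.00 | 384000.00
horizontal leg | 4800.00 | 110.00 | 15.00 | 528000.00 | 72000.00
gusset | 760.00 | 55.33 | 36.67 | 42053.33 | 27866.67
Σ | 10360.00 |  |  | 642053.33 | 483866.67
x_c = 642053.33 / 10360.00 = 61.97 mm
y_c = 483866.67 / 10360.00 = 46.71 mm

x_c = 61.97 mm, y_c = 46.71 mm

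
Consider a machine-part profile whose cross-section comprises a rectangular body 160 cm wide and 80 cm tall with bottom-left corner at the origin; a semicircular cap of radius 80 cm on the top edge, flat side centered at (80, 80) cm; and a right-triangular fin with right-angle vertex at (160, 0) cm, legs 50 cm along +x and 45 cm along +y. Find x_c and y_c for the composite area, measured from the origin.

rectangular body: A = 160 × 80 = 12800.00, centroid at (80.00, 40.00).
semicircular top: A = ½π·80² = 10053.10, centroid at (80.00, 113.95).
triangular fin: A = ½·50·45 = 1125.00, centroid at (176.67, 15.00).
ΣA = 23978.10 cm²
ΣAx_c = (12800.00)(80.00) + (10053.10)(80.00) + (1125.00)(176.67) = 2026997.72 cm³
ΣAy_c = (12800.00)(40.00) + (10053.10)(113.95) + (1125.00)(15.00) = 1674456.05 cm³
x_c = 2026997.72 / 23978.10 = 84.54 cm
y_c = 1674456.05 / 23978.10 = 69.83 cm

x_c = 84.54 cm, y_c = 69.83 cm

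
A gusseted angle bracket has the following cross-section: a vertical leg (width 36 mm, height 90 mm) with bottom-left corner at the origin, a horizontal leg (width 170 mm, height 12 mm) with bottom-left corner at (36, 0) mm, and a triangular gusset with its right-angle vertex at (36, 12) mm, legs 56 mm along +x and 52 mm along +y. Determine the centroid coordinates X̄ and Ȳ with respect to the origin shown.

Part | A | x̄ᵢ | ȳᵢ | A·x̄ᵢ | A·ȳᵢ
vertical leg | 3240.00 | 18.00 | 45.00 | 58320.00 | 145800.00
horizontal leg | 2040.00 | 121.00 | 6.00 | 246840.00 | 12240.00
gusset | 1456.00 | 54.67 | 29.33 | 79594.67 | 42709.33
Σ | 6736.00 |  |  | 384754.67 | 200749.33
X̄ = 384754.67 / 6736.00 = 57.12 mm
Ȳ = 200749.33 / 6736.00 = 29.80 mm

X̄ = 57.12 mm, Ȳ = 29.80 mm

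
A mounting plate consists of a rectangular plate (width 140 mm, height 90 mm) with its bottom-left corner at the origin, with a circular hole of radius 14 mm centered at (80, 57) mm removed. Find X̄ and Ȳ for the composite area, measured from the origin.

X̄ = 69.49 mm, Ȳ = 44.38 mm

plate: A = 140 × 90 = 12600.00, centroid at (70.00, 45.00).
hole: A = −π·14² = -615.75, centroid at (80.00, 57.00).
ΣA = 11984.25 mm², ΣAX̄ = 832739.83 mm³, ΣAȲ = 531902.13 mm³.
X̄ = 832739.83/11984.25 = 69.49 mm; Ȳ = 531902.13/11984.25 = 44.38 mm.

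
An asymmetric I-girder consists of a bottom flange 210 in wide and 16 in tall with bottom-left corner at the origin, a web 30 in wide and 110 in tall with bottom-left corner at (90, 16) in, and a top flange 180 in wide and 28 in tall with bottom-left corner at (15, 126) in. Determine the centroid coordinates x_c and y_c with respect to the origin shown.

Part | A | x̄ᵢ | ȳᵢ | A·x̄ᵢ | A·ȳᵢ
bottom flange | 3360.00 | 105.00 | 8.00 | 352800.00 | 26880.00
web | 3300.00 | 105.00 | 71.00 | 346500.00 | 234300.00
top flange | 5040.00 | 105.00 | 140.00 | 529200.00 | 705600.00
Σ | 11700.00 |  |  | 1228500.00 | 966780.00
x_c = 1228500.00 / 11700.00 = 105.00 in
y_c = 966780.00 / 11700.00 = 82.63 in

x_c = 105.00 in, y_c = 82.63 in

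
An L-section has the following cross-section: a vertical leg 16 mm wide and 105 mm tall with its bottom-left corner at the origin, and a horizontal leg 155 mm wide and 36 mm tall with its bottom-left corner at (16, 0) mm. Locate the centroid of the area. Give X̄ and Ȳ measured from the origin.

X̄ = 73.71 mm, Ȳ = 25.98 mm

vertical leg: A = 16 × 105 = 1680.00, centroid at (8.00, 52.50).
horizontal leg: A = 155 × 36 = 5580.00, centroid at (93.50, 18.00).
ΣA = 7260.00 mm²
ΣAX̄ = (1680.00)(8.00) + (5580.00)(93.50) = 535170.00 mm³
ΣAȲ = (1680.00)(52.50) + (5580.00)(18.00) = 188640.00 mm³
X̄ = 535170.00 / 7260.00 = 73.71 mm
Ȳ = 188640.00 / 7260.00 = 25.98 mm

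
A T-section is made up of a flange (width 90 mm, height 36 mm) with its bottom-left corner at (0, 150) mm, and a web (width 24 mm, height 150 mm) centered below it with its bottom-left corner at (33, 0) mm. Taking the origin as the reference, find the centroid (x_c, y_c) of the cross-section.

x_c = 45.00 mm, y_c = 119.05 mm

web: A = 24 × 150 = 3600.00, centroid at (45.00, 75.00).
flange: A = 90 × 36 = 3240.00, centroid at (45.00, 168.00).
ΣA = 6840.00 mm²
ΣAx_c = (3600.00)(45.00) + (3240.00)(45.00) = 307800.00 mm³
ΣAy_c = (3600.00)(75.00) + (3240.00)(168.00) = 814320.00 mm³
x_c = 307800.00 / 6840.00 = 45.00 mm
y_c = 814320.00 / 6840.00 = 119.05 mm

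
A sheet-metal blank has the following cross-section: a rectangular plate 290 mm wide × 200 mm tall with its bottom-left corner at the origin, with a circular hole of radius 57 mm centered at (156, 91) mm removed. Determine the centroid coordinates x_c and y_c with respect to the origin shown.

plate: A = 290 × 200 = 58000.00, centroid at (145.00, 100.00).
hole: A = −π·57² = -10207.03, centroid at (156.00, 91.00).
ΣA = 47792.97 mm², ΣAx_c = 6817702.61 mm³, ΣAy_c = 4871159.86 mm³.
x_c = 6817702.61/47792.97 = 142.65 mm; y_c = 4871159.86/47792.97 = 101.92 mm.

x_c = 142.65 mm, y_c = 101.92 mm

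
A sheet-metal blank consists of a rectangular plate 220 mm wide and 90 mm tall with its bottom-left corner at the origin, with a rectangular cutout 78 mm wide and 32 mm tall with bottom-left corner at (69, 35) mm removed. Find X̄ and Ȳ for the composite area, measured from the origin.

X̄ = 110.29 mm, Ȳ = 44.13 mm

plate: A = 220 × 90 = 19800.00, centroid at (110.00, 45.00).
hole: A = −(78 × 32) = -2496.00, centroid at (108.00, 51.00).
ΣA = 17304.00 mm², ΣAX̄ = 1908432.00 mm³, ΣAȲ = 763704.00 mm³.
X̄ = 1908432.00/17304.00 = 110.29 mm; Ȳ = 763704.00/17304.00 = 44.13 mm.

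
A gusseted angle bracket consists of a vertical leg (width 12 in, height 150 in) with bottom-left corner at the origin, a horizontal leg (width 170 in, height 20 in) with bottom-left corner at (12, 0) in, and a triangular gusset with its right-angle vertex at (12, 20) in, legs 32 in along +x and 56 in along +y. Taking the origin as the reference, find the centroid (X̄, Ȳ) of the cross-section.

X̄ = 59.20 in, Ȳ = 33.41 in

vertical leg: A = 12 × 150 = 1800.00, centroid at (6.00, 75.00).
horizontal leg: A = 170 × 20 = 3400.00, centroid at (97.00, 10.00).
gusset: A = ½·32·56 = 896.00, centroid at (22.67, 38.67).
ΣA = 6096.00 in²
ΣAX̄ = (1800.00)(6.00) + (3400.00)(97.00) + (896.00)(22.67) = 360909.33 in³
ΣAȲ = (1800.00)(75.00) + (3400.00)(10.00) + (896.00)(38.67) = 203645.33 in³
X̄ = 360909.33 / 6096.00 = 59.20 in
Ȳ = 203645.33 / 6096.00 = 33.41 in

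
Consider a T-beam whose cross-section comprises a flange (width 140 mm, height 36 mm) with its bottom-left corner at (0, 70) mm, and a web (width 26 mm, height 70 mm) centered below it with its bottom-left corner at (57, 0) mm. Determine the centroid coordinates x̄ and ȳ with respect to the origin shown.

x̄ = 70.00 mm, ȳ = 73.94 mm

web: A = 26 × 70 = 1820.00, centroid at (70.00, 35.00).
flange: A = 140 × 36 = 5040.00, centroid at (70.00, 88.00).
ΣA = 6860.00 mm², ΣAx̄ = 480200.00 mm³, ΣAȳ = 507220.00 mm³.
x̄ = 480200.00/6860.00 = 70.00 mm; ȳ = 507220.00/6860.00 = 73.94 mm.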